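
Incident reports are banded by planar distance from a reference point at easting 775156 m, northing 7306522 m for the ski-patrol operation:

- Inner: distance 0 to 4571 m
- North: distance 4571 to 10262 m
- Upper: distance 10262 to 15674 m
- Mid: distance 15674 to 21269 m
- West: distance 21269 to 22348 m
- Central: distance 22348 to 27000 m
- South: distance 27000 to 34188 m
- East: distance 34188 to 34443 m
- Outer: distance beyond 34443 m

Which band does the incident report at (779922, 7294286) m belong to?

Upper

Distance = √((779922−775156)² + (7294286−7306522)²) = √(22714756.000 + 149719696.000) = 13131.430 m.
10262 ≤ 13131.430 < 15674 → Upper.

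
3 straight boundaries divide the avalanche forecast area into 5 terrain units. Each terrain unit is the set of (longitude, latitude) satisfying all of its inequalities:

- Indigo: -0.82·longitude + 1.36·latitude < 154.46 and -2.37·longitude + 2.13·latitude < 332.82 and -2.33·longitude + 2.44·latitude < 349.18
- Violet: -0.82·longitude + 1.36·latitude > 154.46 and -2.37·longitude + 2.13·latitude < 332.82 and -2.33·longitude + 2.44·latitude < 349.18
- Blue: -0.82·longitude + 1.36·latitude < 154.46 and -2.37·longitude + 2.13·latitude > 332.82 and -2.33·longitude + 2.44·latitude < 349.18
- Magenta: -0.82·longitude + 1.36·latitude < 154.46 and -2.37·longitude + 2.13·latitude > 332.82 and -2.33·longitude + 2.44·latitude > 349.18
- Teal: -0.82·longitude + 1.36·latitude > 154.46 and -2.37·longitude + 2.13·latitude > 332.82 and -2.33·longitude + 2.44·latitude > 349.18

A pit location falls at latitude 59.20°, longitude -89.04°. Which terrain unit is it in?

Magenta

-0.82·-89.04 + 1.36·59.20 = 153.525, which is < 154.46
-2.37·-89.04 + 2.13·59.20 = 337.121, which is > 332.82
-2.33·-89.04 + 2.44·59.20 = 351.911, which is > 349.18
This sign pattern matches Magenta.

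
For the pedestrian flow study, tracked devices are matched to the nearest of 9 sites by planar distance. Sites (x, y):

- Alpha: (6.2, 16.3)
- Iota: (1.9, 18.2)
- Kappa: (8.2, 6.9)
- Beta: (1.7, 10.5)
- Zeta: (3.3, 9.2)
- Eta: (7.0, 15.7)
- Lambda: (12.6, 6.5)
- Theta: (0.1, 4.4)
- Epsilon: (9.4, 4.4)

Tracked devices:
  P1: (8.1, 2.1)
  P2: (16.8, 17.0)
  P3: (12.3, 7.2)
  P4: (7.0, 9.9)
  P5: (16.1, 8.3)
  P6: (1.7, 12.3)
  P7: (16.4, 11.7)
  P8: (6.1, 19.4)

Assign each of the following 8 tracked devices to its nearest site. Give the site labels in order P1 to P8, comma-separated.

Epsilon, Eta, Lambda, Kappa, Lambda, Beta, Lambda, Alpha

P1 → Epsilon (d²=6.98)
P2 → Eta (d²=97.73)
P3 → Lambda (d²=0.58)
P4 → Kappa (d²=10.44)
P5 → Lambda (d²=15.49)
P6 → Beta (d²=3.24)
P7 → Lambda (d²=41.48)
P8 → Alpha (d²=9.62)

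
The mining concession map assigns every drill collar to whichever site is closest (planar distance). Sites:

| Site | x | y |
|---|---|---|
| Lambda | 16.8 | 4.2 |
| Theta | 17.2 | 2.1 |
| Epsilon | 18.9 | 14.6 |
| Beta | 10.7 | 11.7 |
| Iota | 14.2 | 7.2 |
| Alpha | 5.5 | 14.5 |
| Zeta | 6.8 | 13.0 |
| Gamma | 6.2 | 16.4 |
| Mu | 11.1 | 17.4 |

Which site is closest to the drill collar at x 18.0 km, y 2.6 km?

Theta

Squared distances to each site:
Lambda: 4.000; Theta: 0.890; Epsilon: 144.810; Beta: 136.100; Iota: 35.600; Alpha: 297.860; Zeta: 233.600; Gamma: 329.680; Mu: 266.650.
Minimum at Theta.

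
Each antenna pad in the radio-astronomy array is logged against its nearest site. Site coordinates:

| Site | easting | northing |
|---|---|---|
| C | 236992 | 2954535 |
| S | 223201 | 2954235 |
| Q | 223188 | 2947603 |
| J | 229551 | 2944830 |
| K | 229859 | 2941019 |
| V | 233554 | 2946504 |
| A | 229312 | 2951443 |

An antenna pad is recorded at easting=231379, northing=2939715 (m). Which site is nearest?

K

Squared distances to each site:
C: 251138169.000; S: 277710084.000; Q: 129313025.000; J: 29504809.000; K: 4010816.000; V: 50821146.000; A: 141818473.000.
Minimum at K.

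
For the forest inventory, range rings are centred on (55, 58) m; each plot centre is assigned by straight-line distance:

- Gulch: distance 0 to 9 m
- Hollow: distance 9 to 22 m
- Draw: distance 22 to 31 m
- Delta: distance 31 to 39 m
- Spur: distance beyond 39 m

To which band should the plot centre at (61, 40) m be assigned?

Distance = √((61−55)² + (40−58)²) = √(36.000 + 324.000) = 18.974 m.
9 ≤ 18.974 < 22 → Hollow.

Hollow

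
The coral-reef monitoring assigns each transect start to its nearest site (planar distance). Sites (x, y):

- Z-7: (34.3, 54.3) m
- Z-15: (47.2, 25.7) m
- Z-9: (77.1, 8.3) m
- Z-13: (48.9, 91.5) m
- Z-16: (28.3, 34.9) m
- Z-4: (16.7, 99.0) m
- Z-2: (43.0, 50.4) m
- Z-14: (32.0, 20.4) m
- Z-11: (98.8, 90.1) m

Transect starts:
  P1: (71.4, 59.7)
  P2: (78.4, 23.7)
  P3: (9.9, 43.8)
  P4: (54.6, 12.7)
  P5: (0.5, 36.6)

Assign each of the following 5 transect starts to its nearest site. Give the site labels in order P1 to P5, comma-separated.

Z-2, Z-9, Z-16, Z-15, Z-16

P1 → Z-2 (d²=893.05)
P2 → Z-9 (d²=238.85)
P3 → Z-16 (d²=417.77)
P4 → Z-15 (d²=223.76)
P5 → Z-16 (d²=775.73)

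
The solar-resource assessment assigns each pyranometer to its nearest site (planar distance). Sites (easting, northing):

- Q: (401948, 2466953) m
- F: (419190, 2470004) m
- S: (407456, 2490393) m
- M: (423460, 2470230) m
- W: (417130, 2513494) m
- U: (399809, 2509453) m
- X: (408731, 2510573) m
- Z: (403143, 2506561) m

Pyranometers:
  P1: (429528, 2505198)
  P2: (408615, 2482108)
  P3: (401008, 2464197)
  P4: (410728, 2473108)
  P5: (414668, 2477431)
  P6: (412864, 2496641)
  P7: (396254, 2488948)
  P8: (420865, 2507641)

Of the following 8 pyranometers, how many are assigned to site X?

P1 → W
P2 → S
P3 → Q
P4 → F
P5 → F
P6 → S
P7 → S
P8 → W
0 of the 8 go to X.

0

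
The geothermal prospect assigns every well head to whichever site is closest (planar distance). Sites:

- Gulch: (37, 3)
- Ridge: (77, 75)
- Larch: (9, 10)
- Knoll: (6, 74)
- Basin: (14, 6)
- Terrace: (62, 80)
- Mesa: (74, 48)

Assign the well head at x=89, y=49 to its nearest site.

Squared distances to each site:
Gulch: 4820.000; Ridge: 820.000; Larch: 7921.000; Knoll: 7514.000; Basin: 7474.000; Terrace: 1690.000; Mesa: 226.000.
Minimum at Mesa.

Mesa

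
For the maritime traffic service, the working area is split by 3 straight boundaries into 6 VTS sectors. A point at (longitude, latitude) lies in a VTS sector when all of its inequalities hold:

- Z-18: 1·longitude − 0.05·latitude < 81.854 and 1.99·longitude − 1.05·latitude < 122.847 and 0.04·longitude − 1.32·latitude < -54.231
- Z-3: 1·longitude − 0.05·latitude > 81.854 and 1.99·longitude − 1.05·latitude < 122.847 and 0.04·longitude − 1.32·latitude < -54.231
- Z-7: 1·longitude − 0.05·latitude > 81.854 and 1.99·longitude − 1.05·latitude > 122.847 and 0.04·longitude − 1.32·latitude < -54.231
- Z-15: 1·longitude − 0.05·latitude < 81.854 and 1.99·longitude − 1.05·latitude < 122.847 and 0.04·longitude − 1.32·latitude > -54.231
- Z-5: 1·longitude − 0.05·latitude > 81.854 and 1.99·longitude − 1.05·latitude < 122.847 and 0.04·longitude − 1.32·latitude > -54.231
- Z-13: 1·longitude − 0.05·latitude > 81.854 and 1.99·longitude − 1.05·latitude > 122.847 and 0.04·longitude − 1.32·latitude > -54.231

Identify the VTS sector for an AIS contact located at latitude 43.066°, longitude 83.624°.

1·83.624 − 0.05·43.066 = 81.471, which is < 81.854
1.99·83.624 − 1.05·43.066 = 121.192, which is < 122.847
0.04·83.624 − 1.32·43.066 = -53.502, which is > -54.231
This sign pattern matches Z-15.

Z-15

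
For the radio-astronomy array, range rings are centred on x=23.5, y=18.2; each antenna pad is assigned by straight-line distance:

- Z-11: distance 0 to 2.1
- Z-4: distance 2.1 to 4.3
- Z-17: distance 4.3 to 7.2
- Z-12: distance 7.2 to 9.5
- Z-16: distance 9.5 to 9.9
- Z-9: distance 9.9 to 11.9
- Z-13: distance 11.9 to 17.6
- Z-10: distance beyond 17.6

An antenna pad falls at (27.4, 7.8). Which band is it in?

Distance = √((27.4−23.5)² + (7.8−18.2)²) = √(15.210 + 108.160) = 11.107.
9.9 ≤ 11.107 < 11.9 → Z-9.

Z-9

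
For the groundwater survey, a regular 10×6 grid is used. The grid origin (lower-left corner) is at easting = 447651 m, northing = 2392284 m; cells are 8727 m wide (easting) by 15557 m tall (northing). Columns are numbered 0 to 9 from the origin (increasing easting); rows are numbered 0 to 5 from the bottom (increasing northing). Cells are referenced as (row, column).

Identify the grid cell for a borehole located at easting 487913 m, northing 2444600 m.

Column index: ⌊(487913 − 447651) / 8727⌋ = ⌊4.613⌋ = 4
Row offset from origin: ⌊(2444600 − 2392284) / 15557⌋ = ⌊3.363⌋ = 3 → row 3

(3, 4)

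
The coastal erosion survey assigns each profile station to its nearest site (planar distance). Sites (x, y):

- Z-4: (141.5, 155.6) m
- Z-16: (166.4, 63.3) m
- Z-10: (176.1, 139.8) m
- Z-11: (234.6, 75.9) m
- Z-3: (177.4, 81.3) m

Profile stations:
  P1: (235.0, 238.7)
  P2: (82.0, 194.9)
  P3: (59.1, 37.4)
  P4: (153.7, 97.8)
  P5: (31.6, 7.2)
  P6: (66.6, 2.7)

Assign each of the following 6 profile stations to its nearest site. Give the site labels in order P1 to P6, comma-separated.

P1 → Z-10 (d²=13250.42)
P2 → Z-4 (d²=5084.74)
P3 → Z-16 (d²=12184.10)
P4 → Z-3 (d²=833.94)
P5 → Z-16 (d²=21318.25)
P6 → Z-16 (d²=13632.40)

Z-10, Z-4, Z-16, Z-3, Z-16, Z-16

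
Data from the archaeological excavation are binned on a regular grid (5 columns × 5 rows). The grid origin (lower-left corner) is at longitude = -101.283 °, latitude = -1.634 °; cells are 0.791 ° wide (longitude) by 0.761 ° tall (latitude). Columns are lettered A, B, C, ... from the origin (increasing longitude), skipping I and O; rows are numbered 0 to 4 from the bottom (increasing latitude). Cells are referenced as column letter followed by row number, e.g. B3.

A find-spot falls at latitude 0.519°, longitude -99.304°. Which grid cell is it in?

Column index: ⌊(-99.304 − -101.283) / 0.791⌋ = ⌊2.502⌋ = 2 → column C
Row offset from origin: ⌊(0.519 − -1.634) / 0.761⌋ = ⌊2.829⌋ = 2 → row 2

C2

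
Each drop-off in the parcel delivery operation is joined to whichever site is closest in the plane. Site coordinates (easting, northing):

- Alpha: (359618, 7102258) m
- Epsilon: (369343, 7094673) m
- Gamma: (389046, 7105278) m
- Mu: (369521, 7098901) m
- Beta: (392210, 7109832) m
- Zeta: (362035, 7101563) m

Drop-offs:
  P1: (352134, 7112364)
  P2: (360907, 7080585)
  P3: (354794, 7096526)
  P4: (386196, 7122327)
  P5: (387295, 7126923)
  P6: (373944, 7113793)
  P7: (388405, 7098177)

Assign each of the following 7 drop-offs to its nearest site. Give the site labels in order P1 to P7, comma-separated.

Alpha, Epsilon, Alpha, Beta, Beta, Mu, Gamma

P1 → Alpha (d²=158141492.00)
P2 → Epsilon (d²=269637840.00)
P3 → Alpha (d²=56126800.00)
P4 → Beta (d²=192293221.00)
P5 → Beta (d²=316259506.00)
P6 → Mu (d²=241334593.00)
P7 → Gamma (d²=50835082.00)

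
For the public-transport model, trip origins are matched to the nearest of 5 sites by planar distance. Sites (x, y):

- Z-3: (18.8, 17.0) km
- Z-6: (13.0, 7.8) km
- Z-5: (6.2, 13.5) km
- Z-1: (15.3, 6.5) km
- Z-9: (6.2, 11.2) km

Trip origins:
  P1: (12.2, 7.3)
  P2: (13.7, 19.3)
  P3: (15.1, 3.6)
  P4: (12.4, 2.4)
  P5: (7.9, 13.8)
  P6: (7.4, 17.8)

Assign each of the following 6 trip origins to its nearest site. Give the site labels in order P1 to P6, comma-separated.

P1 → Z-6 (d²=0.89)
P2 → Z-3 (d²=31.30)
P3 → Z-1 (d²=8.45)
P4 → Z-1 (d²=25.22)
P5 → Z-5 (d²=2.98)
P6 → Z-5 (d²=19.93)

Z-6, Z-3, Z-1, Z-1, Z-5, Z-5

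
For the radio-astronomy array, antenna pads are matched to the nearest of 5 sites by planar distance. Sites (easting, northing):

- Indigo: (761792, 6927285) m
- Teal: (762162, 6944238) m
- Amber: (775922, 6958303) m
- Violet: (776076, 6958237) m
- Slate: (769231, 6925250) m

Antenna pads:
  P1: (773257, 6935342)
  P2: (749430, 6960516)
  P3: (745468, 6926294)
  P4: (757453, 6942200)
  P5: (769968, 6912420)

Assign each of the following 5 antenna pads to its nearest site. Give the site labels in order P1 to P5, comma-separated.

P1 → Slate (d²=118057140.00)
P2 → Teal (d²=427077108.00)
P3 → Indigo (d²=267455057.00)
P4 → Teal (d²=26328125.00)
P5 → Slate (d²=165152069.00)

Slate, Teal, Indigo, Teal, Slate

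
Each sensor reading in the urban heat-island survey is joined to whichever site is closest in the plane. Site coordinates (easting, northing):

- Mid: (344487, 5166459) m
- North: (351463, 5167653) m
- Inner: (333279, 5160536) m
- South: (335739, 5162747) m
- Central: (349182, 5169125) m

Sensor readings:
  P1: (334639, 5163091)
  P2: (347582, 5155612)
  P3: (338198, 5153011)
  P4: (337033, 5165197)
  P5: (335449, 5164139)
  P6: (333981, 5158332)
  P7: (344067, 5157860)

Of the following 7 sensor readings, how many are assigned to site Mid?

P1 → South
P2 → Mid
P3 → Inner
P4 → South
P5 → South
P6 → Inner
P7 → Mid
2 of the 7 go to Mid.

2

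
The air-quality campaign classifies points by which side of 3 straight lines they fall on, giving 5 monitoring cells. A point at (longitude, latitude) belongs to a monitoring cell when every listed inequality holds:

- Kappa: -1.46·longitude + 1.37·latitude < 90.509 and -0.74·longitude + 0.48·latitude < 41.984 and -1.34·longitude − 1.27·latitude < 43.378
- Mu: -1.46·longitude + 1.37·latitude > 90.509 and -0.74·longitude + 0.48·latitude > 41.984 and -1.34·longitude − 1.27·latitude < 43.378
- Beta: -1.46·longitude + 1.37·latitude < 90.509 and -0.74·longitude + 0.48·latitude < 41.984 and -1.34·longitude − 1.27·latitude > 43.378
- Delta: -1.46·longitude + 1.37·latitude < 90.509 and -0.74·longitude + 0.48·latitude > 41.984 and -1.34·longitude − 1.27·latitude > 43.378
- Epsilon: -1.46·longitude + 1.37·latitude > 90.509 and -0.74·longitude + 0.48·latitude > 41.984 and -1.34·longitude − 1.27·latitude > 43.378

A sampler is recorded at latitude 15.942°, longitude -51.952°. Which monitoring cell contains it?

Epsilon

-1.46·-51.952 + 1.37·15.942 = 97.690, which is > 90.509
-0.74·-51.952 + 0.48·15.942 = 46.097, which is > 41.984
-1.34·-51.952 − 1.27·15.942 = 49.369, which is > 43.378
This sign pattern matches Epsilon.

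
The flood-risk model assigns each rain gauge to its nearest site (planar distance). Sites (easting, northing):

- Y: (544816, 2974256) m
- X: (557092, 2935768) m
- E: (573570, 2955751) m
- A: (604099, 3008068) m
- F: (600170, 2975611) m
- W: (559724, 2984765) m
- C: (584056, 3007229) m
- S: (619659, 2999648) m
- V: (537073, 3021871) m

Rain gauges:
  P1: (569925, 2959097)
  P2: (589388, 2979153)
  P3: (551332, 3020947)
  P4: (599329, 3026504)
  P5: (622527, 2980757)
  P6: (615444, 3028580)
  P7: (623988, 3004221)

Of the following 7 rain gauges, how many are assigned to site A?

P1 → E
P2 → F
P3 → V
P4 → A
P5 → S
P6 → A
P7 → S
2 of the 7 go to A.

2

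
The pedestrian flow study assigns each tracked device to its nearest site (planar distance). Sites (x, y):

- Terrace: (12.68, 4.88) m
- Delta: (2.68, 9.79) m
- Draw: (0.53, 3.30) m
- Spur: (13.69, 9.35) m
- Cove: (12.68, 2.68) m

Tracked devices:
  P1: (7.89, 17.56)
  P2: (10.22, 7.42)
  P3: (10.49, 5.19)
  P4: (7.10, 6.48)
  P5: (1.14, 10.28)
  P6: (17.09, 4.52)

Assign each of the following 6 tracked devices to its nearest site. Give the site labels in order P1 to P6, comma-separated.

P1 → Delta (d²=87.52)
P2 → Terrace (d²=12.50)
P3 → Terrace (d²=4.89)
P4 → Delta (d²=30.49)
P5 → Delta (d²=2.61)
P6 → Terrace (d²=19.58)

Delta, Terrace, Terrace, Delta, Delta, Terrace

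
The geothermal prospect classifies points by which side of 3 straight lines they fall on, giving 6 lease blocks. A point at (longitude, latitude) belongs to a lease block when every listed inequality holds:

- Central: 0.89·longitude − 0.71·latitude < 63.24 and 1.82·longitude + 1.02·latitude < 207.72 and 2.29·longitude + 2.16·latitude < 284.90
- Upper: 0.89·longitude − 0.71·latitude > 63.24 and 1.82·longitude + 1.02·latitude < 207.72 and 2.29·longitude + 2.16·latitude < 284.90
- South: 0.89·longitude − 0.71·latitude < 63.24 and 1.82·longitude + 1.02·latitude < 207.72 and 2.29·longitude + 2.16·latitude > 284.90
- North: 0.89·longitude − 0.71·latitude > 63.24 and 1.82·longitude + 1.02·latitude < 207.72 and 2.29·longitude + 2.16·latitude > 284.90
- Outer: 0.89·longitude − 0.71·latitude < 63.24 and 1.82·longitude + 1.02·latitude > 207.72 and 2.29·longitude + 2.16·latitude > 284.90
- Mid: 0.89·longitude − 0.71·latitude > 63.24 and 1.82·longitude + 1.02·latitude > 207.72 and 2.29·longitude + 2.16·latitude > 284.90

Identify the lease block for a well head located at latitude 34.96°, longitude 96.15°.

0.89·96.15 − 0.71·34.96 = 60.752, which is < 63.24
1.82·96.15 + 1.02·34.96 = 210.652, which is > 207.72
2.29·96.15 + 2.16·34.96 = 295.697, which is > 284.90
This sign pattern matches Outer.

Outer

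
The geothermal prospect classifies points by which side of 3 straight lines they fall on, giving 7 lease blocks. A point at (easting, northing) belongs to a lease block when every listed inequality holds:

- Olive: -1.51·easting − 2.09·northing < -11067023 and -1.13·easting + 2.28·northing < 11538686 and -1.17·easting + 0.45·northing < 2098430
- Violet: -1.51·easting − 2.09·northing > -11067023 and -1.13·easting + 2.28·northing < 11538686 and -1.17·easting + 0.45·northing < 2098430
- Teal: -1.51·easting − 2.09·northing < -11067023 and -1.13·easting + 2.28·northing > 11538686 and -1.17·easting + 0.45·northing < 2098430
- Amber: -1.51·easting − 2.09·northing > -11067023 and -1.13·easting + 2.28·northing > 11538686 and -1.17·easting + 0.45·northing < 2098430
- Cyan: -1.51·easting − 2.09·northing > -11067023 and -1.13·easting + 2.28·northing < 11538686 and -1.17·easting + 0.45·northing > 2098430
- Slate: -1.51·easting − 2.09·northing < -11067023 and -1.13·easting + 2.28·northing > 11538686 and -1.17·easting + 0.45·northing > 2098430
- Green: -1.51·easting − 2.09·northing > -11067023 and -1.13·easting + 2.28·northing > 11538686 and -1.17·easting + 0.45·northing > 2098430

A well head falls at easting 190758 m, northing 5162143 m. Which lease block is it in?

Slate

-1.51·190758 − 2.09·5162143 = -11076923.450, which is < -11067023
-1.13·190758 + 2.28·5162143 = 11554129.500, which is > 11538686
-1.17·190758 + 0.45·5162143 = 2099777.490, which is > 2098430
This sign pattern matches Slate.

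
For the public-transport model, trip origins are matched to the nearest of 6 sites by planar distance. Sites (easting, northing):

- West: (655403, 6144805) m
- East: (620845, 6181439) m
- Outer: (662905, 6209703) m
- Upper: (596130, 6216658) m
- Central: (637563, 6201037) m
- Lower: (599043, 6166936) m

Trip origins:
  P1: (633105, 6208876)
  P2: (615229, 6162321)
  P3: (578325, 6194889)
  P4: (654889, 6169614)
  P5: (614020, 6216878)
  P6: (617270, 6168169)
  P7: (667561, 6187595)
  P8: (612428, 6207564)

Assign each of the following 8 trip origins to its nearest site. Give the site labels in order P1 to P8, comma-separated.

Central, Lower, Upper, West, Upper, East, Outer, Upper

P1 → Central (d²=81323685.00)
P2 → Lower (d²=283284821.00)
P3 → Upper (d²=790907386.00)
P4 → West (d²=615750677.00)
P5 → Upper (d²=320100500.00)
P6 → East (d²=188873525.00)
P7 → Outer (d²=510442000.00)
P8 → Upper (d²=348325640.00)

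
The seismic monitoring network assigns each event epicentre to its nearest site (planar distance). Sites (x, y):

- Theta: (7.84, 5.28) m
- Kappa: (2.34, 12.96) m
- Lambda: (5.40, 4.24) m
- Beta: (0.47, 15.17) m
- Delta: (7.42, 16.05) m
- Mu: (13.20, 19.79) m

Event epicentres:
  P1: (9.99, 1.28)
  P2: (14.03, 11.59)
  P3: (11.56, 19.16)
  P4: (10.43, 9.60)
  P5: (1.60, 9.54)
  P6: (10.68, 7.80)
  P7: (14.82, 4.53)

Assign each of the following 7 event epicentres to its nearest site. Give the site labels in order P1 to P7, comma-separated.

P1 → Theta (d²=20.62)
P2 → Delta (d²=63.58)
P3 → Mu (d²=3.09)
P4 → Theta (d²=25.37)
P5 → Kappa (d²=12.24)
P6 → Theta (d²=14.42)
P7 → Theta (d²=49.28)

Theta, Delta, Mu, Theta, Kappa, Theta, Theta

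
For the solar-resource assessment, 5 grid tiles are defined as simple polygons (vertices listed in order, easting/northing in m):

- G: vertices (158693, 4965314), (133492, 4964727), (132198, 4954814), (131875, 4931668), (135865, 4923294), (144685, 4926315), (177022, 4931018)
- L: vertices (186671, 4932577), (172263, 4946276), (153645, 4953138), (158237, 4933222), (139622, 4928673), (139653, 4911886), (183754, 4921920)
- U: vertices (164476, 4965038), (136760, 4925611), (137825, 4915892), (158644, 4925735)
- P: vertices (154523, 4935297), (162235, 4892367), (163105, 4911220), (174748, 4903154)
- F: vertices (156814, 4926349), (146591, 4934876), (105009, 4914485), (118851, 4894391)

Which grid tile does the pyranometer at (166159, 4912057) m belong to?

P

Cast a ray rightward from (166159, 4912057). For each polygon, the edges (by vertex number in listed order) whose endpoints lie on opposite sides of northing = 4912057, where each meets that height, and whether that is right or left of the point:
G: no edge straddles that height → 0 crossings.
L: 5–6 at easting≈139652.7 (left), 6–7 at easting≈140404.6 (left) → 0 crossings.
U: no edge straddles that height → 0 crossings.
P: 1–2 at easting≈158697.9 (left), 4–1 at easting≈169146.1 (right) → 1 crossing.
F: 3–4 at easting≈106681.6 (left), 4–1 at easting≈139836.5 (left) → 0 crossings.
Only P has an odd count, so the point is inside P.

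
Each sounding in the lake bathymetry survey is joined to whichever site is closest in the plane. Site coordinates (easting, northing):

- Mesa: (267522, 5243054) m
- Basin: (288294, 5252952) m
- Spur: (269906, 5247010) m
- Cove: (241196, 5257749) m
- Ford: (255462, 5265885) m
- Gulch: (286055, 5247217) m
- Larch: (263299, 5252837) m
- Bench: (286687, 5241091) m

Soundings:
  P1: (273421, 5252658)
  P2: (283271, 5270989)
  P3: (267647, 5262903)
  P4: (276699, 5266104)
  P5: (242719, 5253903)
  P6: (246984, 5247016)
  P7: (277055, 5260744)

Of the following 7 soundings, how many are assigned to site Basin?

P1 → Spur
P2 → Basin
P3 → Larch
P4 → Basin
P5 → Cove
P6 → Cove
P7 → Basin
3 of the 7 go to Basin.

3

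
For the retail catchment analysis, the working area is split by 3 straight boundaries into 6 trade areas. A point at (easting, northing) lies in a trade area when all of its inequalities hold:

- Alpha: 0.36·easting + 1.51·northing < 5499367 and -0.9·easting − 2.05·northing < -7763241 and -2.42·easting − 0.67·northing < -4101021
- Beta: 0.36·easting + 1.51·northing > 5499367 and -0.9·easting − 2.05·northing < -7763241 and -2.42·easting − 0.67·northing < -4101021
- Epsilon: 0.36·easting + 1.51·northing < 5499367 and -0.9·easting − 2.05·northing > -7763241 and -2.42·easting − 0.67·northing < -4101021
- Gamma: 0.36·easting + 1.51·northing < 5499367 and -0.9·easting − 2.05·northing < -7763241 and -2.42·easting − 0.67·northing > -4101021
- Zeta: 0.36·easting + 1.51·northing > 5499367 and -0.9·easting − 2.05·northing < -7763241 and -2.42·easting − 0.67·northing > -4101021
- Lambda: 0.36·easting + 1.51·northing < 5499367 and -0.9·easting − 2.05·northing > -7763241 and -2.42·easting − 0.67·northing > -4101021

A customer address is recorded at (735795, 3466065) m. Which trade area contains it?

0.36·735795 + 1.51·3466065 = 5498644.350, which is < 5499367
-0.9·735795 − 2.05·3466065 = -7767648.750, which is < -7763241
-2.42·735795 − 0.67·3466065 = -4102887.450, which is < -4101021
This sign pattern matches Alpha.

Alpha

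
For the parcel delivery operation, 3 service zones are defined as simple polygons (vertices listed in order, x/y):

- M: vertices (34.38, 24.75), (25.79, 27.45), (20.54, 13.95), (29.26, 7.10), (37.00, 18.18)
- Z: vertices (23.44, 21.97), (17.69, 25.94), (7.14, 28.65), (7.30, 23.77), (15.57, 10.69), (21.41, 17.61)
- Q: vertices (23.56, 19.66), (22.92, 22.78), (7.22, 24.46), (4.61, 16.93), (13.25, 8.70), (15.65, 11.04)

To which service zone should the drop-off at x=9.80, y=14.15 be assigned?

Q

Cast a ray rightward from (9.80, 14.15). For each polygon, the edges (by vertex number in listed order) whose endpoints lie on opposite sides of y = 14.15, where each meets that height, and whether that is right or left of the point:
M: 2–3 at x≈20.618 (right), 4–5 at x≈34.185 (right) → 2 crossings.
Z: 4–5 at x≈13.382 (right), 5–6 at x≈18.490 (right) → 2 crossings.
Q: 4–5 at x≈7.528 (left), 6–1 at x≈18.504 (right) → 1 crossing.
Only Q has an odd count, so the point is inside Q.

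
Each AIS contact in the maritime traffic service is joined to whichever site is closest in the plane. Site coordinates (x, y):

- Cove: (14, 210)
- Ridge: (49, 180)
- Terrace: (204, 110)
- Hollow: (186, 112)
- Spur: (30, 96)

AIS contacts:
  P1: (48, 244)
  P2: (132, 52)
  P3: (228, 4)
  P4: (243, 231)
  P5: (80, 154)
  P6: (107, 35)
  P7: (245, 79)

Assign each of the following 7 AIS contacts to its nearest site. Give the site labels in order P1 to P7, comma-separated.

Cove, Hollow, Terrace, Terrace, Ridge, Spur, Terrace

P1 → Cove (d²=2312.00)
P2 → Hollow (d²=6516.00)
P3 → Terrace (d²=11812.00)
P4 → Terrace (d²=16162.00)
P5 → Ridge (d²=1637.00)
P6 → Spur (d²=9650.00)
P7 → Terrace (d²=2642.00)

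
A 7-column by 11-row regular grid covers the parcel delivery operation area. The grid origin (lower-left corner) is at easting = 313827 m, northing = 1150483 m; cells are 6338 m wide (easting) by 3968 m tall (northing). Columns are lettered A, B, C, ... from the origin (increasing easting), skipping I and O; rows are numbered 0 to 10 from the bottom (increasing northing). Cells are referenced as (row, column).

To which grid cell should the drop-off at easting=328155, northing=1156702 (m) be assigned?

Column index: ⌊(328155 − 313827) / 6338⌋ = ⌊2.261⌋ = 2 → column C
Row offset from origin: ⌊(1156702 − 1150483) / 3968⌋ = ⌊1.567⌋ = 1 → row 1

(1, C)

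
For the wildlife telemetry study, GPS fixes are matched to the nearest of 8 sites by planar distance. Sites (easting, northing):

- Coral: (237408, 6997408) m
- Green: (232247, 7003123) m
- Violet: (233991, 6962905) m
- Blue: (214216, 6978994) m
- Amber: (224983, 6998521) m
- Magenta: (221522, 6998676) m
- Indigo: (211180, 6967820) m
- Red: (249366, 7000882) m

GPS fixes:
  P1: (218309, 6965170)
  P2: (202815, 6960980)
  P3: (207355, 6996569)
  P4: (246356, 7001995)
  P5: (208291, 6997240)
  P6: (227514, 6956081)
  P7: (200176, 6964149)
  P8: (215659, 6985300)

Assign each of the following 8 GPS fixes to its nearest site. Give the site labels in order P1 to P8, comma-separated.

P1 → Indigo (d²=57845141.00)
P2 → Indigo (d²=116758825.00)
P3 → Magenta (d²=205143338.00)
P4 → Red (d²=10298869.00)
P5 → Magenta (d²=177121457.00)
P6 → Violet (d²=88518505.00)
P7 → Indigo (d²=134564257.00)
P8 → Blue (d²=41847885.00)

Indigo, Indigo, Magenta, Red, Magenta, Violet, Indigo, Blue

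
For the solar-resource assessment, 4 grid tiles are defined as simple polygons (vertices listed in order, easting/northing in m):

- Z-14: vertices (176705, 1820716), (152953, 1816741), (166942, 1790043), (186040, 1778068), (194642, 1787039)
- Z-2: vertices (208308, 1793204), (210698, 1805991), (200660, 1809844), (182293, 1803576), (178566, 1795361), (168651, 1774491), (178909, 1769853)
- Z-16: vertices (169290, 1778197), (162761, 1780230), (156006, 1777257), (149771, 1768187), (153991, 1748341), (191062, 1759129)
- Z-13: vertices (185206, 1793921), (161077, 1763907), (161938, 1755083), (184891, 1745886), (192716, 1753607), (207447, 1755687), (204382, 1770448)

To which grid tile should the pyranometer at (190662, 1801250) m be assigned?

Z-2

Cast a ray rightward from (190662, 1801250). For each polygon, the edges (by vertex number in listed order) whose endpoints lie on opposite sides of northing = 1801250, where each meets that height, and whether that is right or left of the point:
Z-14: 2–3 at easting≈161069.8 (left), 5–1 at easting≈187073.0 (left) → 0 crossings.
Z-2: 1–2 at easting≈209811.9 (right), 4–5 at easting≈181237.7 (left) → 1 crossing.
Z-16: no edge straddles that height → 0 crossings.
Z-13: no edge straddles that height → 0 crossings.
Only Z-2 has an odd count, so the point is inside Z-2.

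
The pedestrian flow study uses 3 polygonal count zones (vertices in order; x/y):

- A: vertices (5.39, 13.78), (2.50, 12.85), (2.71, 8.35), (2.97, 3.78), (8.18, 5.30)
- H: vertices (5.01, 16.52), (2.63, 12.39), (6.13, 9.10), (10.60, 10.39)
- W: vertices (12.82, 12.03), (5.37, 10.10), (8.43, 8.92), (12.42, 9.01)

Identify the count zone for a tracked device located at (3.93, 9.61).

Cast a ray rightward from (3.93, 9.61). For each polygon, the edges (by vertex number in listed order) whose endpoints lie on opposite sides of y = 9.61, where each meets that height, and whether that is right or left of the point:
A: 2–3 at x≈2.651 (left), 5–1 at x≈6.762 (right) → 1 crossing.
H: 2–3 at x≈5.587 (right), 3–4 at x≈7.897 (right) → 2 crossings.
W: 2–3 at x≈6.641 (right), 4–1 at x≈12.499 (right) → 2 crossings.
Only A has an odd count, so the point is inside A.

A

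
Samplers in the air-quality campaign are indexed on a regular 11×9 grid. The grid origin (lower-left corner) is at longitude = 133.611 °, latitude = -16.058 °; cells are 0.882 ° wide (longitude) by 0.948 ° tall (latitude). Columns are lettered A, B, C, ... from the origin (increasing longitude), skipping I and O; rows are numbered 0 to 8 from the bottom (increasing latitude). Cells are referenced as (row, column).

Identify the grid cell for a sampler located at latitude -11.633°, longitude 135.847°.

Column index: ⌊(135.847 − 133.611) / 0.882⌋ = ⌊2.535⌋ = 2 → column C
Row offset from origin: ⌊(-11.633 − -16.058) / 0.948⌋ = ⌊4.668⌋ = 4 → row 4

(4, C)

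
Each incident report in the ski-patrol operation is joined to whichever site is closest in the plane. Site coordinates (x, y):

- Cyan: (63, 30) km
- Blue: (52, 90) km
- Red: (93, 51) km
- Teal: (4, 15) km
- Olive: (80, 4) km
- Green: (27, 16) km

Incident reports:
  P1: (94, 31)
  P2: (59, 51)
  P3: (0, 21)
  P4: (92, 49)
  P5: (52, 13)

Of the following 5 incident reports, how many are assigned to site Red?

2

P1 → Red
P2 → Cyan
P3 → Teal
P4 → Red
P5 → Cyan
2 of the 5 go to Red.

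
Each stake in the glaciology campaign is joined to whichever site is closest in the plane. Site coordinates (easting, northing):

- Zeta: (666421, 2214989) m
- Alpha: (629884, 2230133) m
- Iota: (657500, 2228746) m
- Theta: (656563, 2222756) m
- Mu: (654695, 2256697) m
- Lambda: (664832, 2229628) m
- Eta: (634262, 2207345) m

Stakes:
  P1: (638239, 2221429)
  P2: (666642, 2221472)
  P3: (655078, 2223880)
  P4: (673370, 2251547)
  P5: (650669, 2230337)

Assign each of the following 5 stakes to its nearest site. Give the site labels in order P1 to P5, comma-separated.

P1 → Alpha (d²=145565641.00)
P2 → Zeta (d²=42078130.00)
P3 → Theta (d²=3468601.00)
P4 → Mu (d²=375278125.00)
P5 → Iota (d²=49193842.00)

Alpha, Zeta, Theta, Mu, Iota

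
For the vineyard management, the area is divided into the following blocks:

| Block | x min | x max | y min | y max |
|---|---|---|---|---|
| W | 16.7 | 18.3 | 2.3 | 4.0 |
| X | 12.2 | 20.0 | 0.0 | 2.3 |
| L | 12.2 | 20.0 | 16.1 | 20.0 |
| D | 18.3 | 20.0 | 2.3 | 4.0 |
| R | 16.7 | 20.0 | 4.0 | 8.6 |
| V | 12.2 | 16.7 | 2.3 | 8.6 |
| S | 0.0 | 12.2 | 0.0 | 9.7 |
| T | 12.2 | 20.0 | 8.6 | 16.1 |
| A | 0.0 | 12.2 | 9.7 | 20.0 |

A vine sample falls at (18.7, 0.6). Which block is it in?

X

The point has x = 18.7 and y = 0.6.
Only X satisfies 12.2 ≤ x ≤ 20.0 and 0.0 ≤ y ≤ 2.3.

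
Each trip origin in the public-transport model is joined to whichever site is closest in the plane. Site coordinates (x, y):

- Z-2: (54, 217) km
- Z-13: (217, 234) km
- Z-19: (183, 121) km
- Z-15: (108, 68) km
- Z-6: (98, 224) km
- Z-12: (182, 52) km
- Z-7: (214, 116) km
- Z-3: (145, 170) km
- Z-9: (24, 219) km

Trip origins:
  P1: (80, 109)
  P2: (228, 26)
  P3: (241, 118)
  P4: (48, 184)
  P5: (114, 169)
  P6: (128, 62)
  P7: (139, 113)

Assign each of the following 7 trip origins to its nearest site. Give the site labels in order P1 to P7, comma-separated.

Z-15, Z-12, Z-7, Z-2, Z-3, Z-15, Z-19

P1 → Z-15 (d²=2465.00)
P2 → Z-12 (d²=2792.00)
P3 → Z-7 (d²=733.00)
P4 → Z-2 (d²=1125.00)
P5 → Z-3 (d²=962.00)
P6 → Z-15 (d²=436.00)
P7 → Z-19 (d²=2000.00)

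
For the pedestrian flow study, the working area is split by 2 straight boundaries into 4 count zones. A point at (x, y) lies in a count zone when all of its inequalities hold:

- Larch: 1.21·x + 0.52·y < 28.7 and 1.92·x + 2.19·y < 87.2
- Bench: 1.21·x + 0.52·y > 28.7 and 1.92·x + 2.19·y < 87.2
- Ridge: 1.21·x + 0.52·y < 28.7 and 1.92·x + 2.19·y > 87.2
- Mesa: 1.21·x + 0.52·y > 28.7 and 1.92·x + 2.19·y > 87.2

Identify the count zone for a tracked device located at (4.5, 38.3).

Ridge

1.21·4.5 + 0.52·38.3 = 25.361, which is < 28.7
1.92·4.5 + 2.19·38.3 = 92.517, which is > 87.2
This sign pattern matches Ridge.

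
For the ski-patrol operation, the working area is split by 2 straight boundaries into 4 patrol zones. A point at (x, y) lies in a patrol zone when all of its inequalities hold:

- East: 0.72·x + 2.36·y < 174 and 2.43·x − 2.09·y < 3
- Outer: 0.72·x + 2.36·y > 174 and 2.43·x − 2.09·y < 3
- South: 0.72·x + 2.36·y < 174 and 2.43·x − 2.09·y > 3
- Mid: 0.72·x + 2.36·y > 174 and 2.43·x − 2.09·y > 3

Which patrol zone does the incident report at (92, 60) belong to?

Mid

0.72·92 + 2.36·60 = 207.840, which is > 174
2.43·92 − 2.09·60 = 98.160, which is > 3
This sign pattern matches Mid.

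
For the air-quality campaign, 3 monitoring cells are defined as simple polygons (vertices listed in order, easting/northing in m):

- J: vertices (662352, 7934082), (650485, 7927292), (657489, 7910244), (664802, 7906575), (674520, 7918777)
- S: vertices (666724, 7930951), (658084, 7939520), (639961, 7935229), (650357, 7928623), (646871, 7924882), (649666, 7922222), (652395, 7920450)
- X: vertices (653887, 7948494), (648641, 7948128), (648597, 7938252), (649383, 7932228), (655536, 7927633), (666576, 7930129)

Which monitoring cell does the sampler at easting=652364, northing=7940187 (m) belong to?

X

Cast a ray rightward from (652364, 7940187). For each polygon, the edges (by vertex number in listed order) whose endpoints lie on opposite sides of northing = 7940187, where each meets that height, and whether that is right or left of the point:
J: no edge straddles that height → 0 crossings.
S: no edge straddles that height → 0 crossings.
X: 2–3 at easting≈648605.6 (left), 6–1 at easting≈659626.6 (right) → 1 crossing.
Only X has an odd count, so the point is inside X.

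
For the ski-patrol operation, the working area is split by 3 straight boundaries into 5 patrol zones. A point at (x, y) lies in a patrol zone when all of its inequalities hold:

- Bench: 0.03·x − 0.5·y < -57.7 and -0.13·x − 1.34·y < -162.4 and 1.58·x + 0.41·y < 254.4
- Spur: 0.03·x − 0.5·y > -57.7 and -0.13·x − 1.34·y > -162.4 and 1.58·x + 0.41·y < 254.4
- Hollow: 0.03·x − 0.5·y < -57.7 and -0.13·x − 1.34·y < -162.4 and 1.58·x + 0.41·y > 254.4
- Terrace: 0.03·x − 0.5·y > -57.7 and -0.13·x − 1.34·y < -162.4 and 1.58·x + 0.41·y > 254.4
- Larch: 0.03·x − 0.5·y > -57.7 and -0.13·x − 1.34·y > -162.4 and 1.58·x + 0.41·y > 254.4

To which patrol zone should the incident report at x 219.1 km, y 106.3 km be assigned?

0.03·219.1 − 0.5·106.3 = -46.577, which is > -57.7
-0.13·219.1 − 1.34·106.3 = -170.925, which is < -162.4
1.58·219.1 + 0.41·106.3 = 389.761, which is > 254.4
This sign pattern matches Terrace.

Terrace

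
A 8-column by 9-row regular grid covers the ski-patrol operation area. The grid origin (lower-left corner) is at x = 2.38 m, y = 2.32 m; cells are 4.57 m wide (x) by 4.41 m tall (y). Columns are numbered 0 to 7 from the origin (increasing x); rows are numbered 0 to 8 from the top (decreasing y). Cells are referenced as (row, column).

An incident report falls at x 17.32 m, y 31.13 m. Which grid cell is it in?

(2, 3)

Column index: ⌊(17.32 − 2.38) / 4.57⌋ = ⌊3.269⌋ = 3
Row offset from origin: ⌊(31.13 − 2.32) / 4.41⌋ = ⌊6.533⌋ = 6 → row 2 (counted from top)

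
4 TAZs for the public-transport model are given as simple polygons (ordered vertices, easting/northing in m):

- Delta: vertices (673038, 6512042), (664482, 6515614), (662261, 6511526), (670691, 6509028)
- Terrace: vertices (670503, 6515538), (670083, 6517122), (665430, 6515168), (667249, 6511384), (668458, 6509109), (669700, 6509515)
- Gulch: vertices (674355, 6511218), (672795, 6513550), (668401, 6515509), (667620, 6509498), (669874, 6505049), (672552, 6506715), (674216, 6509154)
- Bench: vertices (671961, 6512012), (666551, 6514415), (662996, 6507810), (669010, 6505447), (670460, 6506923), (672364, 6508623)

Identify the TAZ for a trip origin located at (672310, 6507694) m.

Gulch

Cast a ray rightward from (672310, 6507694). For each polygon, the edges (by vertex number in listed order) whose endpoints lie on opposite sides of northing = 6507694, where each meets that height, and whether that is right or left of the point:
Delta: no edge straddles that height → 0 crossings.
Terrace: no edge straddles that height → 0 crossings.
Gulch: 4–5 at easting≈668534.0 (left), 6–7 at easting≈673219.9 (right) → 1 crossing.
Bench: 3–4 at easting≈663291.2 (left), 5–6 at easting≈671323.5 (left) → 0 crossings.
Only Gulch has an odd count, so the point is inside Gulch.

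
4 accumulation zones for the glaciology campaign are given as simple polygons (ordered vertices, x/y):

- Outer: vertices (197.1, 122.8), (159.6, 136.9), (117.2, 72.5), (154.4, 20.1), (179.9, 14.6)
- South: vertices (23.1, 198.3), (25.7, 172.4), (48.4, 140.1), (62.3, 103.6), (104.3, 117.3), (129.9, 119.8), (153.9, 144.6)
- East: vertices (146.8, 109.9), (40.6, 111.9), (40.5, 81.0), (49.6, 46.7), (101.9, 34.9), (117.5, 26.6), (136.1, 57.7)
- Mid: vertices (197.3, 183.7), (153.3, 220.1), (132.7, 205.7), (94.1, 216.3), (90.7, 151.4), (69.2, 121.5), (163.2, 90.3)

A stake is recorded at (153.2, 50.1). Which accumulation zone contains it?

Outer

Cast a ray rightward from (153.2, 50.1). For each polygon, the edges (by vertex number in listed order) whose endpoints lie on opposite sides of y = 50.1, where each meets that height, and whether that is right or left of the point:
Outer: 3–4 at x≈133.10 (left), 5–1 at x≈185.54 (right) → 1 crossing.
South: no edge straddles that height → 0 crossings.
East: 3–4 at x≈48.70 (left), 6–7 at x≈131.55 (left) → 0 crossings.
Mid: no edge straddles that height → 0 crossings.
Only Outer has an odd count, so the point is inside Outer.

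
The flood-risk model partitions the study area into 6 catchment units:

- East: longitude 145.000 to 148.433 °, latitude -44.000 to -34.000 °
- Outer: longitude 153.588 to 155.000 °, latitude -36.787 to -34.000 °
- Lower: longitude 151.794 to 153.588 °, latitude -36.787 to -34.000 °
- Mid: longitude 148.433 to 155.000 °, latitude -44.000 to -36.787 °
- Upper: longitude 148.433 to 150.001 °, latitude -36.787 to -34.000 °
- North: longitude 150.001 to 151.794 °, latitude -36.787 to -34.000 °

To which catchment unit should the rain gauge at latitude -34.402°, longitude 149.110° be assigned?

Upper

The point has longitude = 149.110 and latitude = -34.402.
Only Upper satisfies 148.433 ≤ longitude ≤ 150.001 and -36.787 ≤ latitude ≤ -34.000.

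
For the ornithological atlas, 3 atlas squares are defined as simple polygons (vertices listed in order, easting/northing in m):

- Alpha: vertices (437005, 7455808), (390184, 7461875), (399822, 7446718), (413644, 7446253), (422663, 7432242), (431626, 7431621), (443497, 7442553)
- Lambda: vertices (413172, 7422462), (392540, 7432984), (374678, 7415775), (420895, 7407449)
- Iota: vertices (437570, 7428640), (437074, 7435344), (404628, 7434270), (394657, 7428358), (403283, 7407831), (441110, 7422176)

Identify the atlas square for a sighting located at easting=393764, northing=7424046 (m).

Lambda

Cast a ray rightward from (393764, 7424046). For each polygon, the edges (by vertex number in listed order) whose endpoints lie on opposite sides of northing = 7424046, where each meets that height, and whether that is right or left of the point:
Alpha: no edge straddles that height → 0 crossings.
Lambda: 1–2 at easting≈410066.0 (right), 2–3 at easting≈383262.8 (left) → 1 crossing.
Iota: 4–5 at easting≈396469.0 (right), 6–1 at easting≈440085.9 (right) → 2 crossings.
Only Lambda has an odd count, so the point is inside Lambda.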